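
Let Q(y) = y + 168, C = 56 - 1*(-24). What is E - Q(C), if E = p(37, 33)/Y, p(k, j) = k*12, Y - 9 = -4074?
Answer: -336188/1355 ≈ -248.11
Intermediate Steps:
Y = -4065 (Y = 9 - 4074 = -4065)
p(k, j) = 12*k
E = -148/1355 (E = (12*37)/(-4065) = 444*(-1/4065) = -148/1355 ≈ -0.10923)
C = 80 (C = 56 + 24 = 80)
Q(y) = 168 + y
E - Q(C) = -148/1355 - (168 + 80) = -148/1355 - 1*248 = -148/1355 - 248 = -336188/1355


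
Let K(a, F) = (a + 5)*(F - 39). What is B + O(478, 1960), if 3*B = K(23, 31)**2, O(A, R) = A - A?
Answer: 50176/3 ≈ 16725.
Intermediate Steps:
O(A, R) = 0
K(a, F) = (-39 + F)*(5 + a) (K(a, F) = (5 + a)*(-39 + F) = (-39 + F)*(5 + a))
B = 50176/3 (B = (-195 - 39*23 + 5*31 + 31*23)**2/3 = (-195 - 897 + 155 + 713)**2/3 = (1/3)*(-224)**2 = (1/3)*50176 = 50176/3 ≈ 16725.)
B + O(478, 1960) = 50176/3 + 0 = 50176/3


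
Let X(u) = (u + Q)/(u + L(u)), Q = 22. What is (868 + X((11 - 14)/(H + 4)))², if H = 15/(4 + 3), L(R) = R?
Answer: 1262451961/1764 ≈ 7.1568e+5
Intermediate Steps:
H = 15/7 ≈ 2.1429
X(u) = (22 + u)/(2*u) (X(u) = (u + 22)/(u + u) = (22 + u)/((2*u)) = (22 + u)*(1/(2*u)) = (22 + u)/(2*u))
(868 + X((11 - 14)/(H + 4)))² = (868 + (22 + (11 - 14)/(15/7 + 4))/(2*(((11 - 14)/(15/7 + 4)))))² = (868 + (22 - 3/43/7)/(2*((-3/43/7))))² = (868 + (22 - 3*7/43)/(2*((-3*7/43))))² = (868 + (22 - 21/43)/(2*(-21/43)))² = (868 + (½)*(-43/21)*(925/43))² = (868 - 925/42)² = (35531/42)² = 1262451961/1764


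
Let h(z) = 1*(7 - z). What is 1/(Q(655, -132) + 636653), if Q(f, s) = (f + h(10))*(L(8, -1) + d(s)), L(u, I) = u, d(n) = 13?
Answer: 1/650345 ≈ 1.5376e-6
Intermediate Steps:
h(z) = 7 - z
Q(f, s) = -63 + 21*f (Q(f, s) = (f + (7 - 1*10))*(8 + 13) = (f + (7 - 10))*21 = (f - 3)*21 = (-3 + f)*21 = -63 + 21*f)
1/(Q(655, -132) + 636653) = 1/((-63 + 21*655) + 636653) = 1/((-63 + 13755) + 636653) = 1/(13692 + 636653) = 1/650345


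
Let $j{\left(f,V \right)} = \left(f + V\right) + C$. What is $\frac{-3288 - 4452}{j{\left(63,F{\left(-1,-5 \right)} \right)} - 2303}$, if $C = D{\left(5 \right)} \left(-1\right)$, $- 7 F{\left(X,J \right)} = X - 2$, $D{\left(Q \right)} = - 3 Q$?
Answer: $\frac{13545}{3893} \approx 3.4793$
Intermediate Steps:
$F{\left(X,J \right)} = \frac{2}{7} - \frac{X}{7}$ ($F{\left(X,J \right)} = - \frac{X - 2}{7} = - \frac{-2 + X}{7} = \frac{2}{7} - \frac{X}{7}$)
$C = 15$ ($C = \left(-3\right) 5 \left(-1\right) = \left(-15\right) \left(-1\right) = 15$)
$j{\left(f,V \right)} = 15 + V + f$ ($j{\left(f,V \right)} = \left(f + V\right) + 15 = \left(V + f\right) + 15 = 15 + V + f$)
$\frac{-3288 - 4452}{j{\left(63,F{\left(-1,-5 \right)} \right)} - 2303} = \frac{-3288 - 4452}{\left(15 + \left(\frac{2}{7} - - \frac{1}{7}\right) + 63\right) - 2303} = - \frac{7740}{\left(15 + \left(\frac{2}{7} + \frac{1}{7}\right) + 63\right) - 2303} = - \frac{7740}{\left(15 + \frac{3}{7} + 63\right) - 2303} = - \frac{7740}{\frac{549}{7} - 2303} = - \frac{7740}{- \frac{15572}{7}} = \left(-7740\right) \left(- \frac{7}{15572}\right) = \frac{13545}{3893}$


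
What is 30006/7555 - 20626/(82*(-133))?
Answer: 241537433/41197415 ≈ 5.8629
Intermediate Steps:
30006/7555 - 20626/(82*(-133)) = 30006*(1/7555) - 20626/(-10906) = 30006/7555 - 20626*(-1/10906) = 30006/7555 + 10313/5453 = 241537433/41197415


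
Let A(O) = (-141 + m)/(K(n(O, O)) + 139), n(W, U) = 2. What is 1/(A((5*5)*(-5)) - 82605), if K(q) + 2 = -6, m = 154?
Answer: -131/10821242 ≈ -1.2106e-5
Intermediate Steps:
K(q) = -8 (K(q) = -2 - 6 = -8)
A(O) = 13/131 (A(O) = (-141 + 154)/(-8 + 139) = 13/131)
1/(A((5*5)*(-5)) - 82605) = 1/(13/131 - 82605) = 1/(-10821242/131) = -131/10821242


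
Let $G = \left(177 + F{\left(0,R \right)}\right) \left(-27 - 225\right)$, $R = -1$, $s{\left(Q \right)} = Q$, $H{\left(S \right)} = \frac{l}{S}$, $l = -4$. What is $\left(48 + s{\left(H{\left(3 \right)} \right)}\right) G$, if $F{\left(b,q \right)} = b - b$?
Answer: $-2081520$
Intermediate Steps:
$H{\left(S \right)} = - \frac{4}{S}$
$F{\left(b,q \right)} = 0$
$G = -44604$ ($G = \left(177 + 0\right) \left(-27 - 225\right) = 177 \left(-252\right) = -44604$)
$\left(48 + s{\left(H{\left(3 \right)} \right)}\right) G = \left(48 - \frac{4}{3}\right) \left(-44604\right) = \frac{140}{3} \left(-44604\right) = -2081520$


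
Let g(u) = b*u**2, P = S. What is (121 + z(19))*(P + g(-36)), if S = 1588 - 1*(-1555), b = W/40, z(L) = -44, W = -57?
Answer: 499037/5 ≈ 99807.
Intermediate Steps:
b = -57/40 ≈ -1.4250
S = 3143 (S = 1588 + 1555 = 3143)
P = 3143
g(u) = -57*u**2/40
(121 + z(19))*(P + g(-36)) = (121 - 44)*(3143 - 57/40*(-36)**2) = 77*(3143 - 57/40*1296) = 77*(3143 - 9234/5) = 77*(6481/5) = 499037/5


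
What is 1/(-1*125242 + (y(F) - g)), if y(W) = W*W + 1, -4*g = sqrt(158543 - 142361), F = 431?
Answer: 484160/29301355109 - 6*sqrt(1798)/29301355109 ≈ 1.6515e-5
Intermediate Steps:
g = -3*sqrt(1798)/4 (g = -sqrt(158543 - 142361)/4 = -3*sqrt(1798)/4 ≈ -31.802)
y(W) = 1 + W**2 (y(W) = W**2 + 1 = 1 + W**2)
1/(-1*125242 + (y(F) - g)) = 1/(-1*125242 + ((1 + 431**2) - (-3)*sqrt(1798)/4)) = 1/(-125242 + ((1 + 185761) + 3*sqrt(1798)/4)) = 1/(-125242 + (185762 + 3*sqrt(1798)/4)) = 1/(60520 + 3*sqrt(1798)/4)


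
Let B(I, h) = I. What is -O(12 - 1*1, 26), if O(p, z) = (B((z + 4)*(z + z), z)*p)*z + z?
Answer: -446186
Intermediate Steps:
O(p, z) = z + 2*p*z²*(4 + z) (O(p, z) = (((z + 4)*(z + z))*p)*z + z = (((4 + z)*(2*z))*p)*z + z = ((2*z*(4 + z))*p)*z + z = (2*p*z*(4 + z))*z + z = 2*p*z²*(4 + z) + z = z + 2*p*z²*(4 + z))
-O(12 - 1*1, 26) = -26*(1 + 2*(12 - 1*1)*26*(4 + 26)) = -26*(1 + 2*(12 - 1)*26*30) = -26*(1 + 2*11*26*30) = -26*(1 + 17160) = -26*17161 = -1*446186 = -446186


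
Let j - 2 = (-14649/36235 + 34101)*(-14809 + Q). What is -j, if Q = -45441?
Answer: 14889402771806/7247 ≈ 2.0546e+9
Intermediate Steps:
j = -14889402771806/7247 (j = 2 + (-14649/36235 + 34101)*(-14809 - 45441) = 2 + (-14649*1/36235 + 34101)*(-60250) = 2 + (-14649/36235 + 34101)*(-60250) = 2 + (1235635086/36235)*(-60250) = 2 - 14889402786300/7247 = -14889402771806/7247 ≈ -2.0546e+9)
-j = -1*(-14889402771806/7247) = 14889402771806/7247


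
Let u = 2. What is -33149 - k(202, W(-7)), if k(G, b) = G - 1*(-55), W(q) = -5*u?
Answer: -33406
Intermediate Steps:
W(q) = -10 (W(q) = -5*2 = -10)
k(G, b) = 55 + G (k(G, b) = G + 55 = 55 + G)
-33149 - k(202, W(-7)) = -33149 - (55 + 202) = -33149 - 1*257 = -33149 - 257 = -33406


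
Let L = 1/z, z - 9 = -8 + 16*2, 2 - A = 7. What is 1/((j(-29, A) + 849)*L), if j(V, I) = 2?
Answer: 33/851 ≈ 0.038778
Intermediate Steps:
A = -5 (A = 2 - 1*7 = 2 - 7 = -5)
z = 33 (z = 9 + (-8 + 16*2) = 9 + (-8 + 32) = 9 + 24 = 33)
L = 1/33 ≈ 0.030303
1/((j(-29, A) + 849)*L) = 1/((2 + 849)*(1/33)) = 33/851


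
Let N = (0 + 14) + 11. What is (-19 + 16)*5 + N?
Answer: 10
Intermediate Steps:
N = 25 (N = 14 + 11 = 25)
(-19 + 16)*5 + N = (-19 + 16)*5 + 25 = -3*5 + 25 = -15 + 25 = 10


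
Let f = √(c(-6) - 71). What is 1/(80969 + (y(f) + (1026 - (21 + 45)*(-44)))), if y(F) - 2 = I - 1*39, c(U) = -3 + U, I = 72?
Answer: 1/84934 ≈ 1.1774e-5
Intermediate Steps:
f = 4*I*√5 (f = √((-3 - 6) - 71) = √(-9 - 71) = √(-80) = 4*I*√5 ≈ 8.9443*I)
y(F) = 35 (y(F) = 2 + (72 - 1*39) = 2 + (72 - 39) = 2 + 33 = 35)
1/(80969 + (y(f) + (1026 - (21 + 45)*(-44)))) = 1/(80969 + (35 + (1026 - (21 + 45)*(-44)))) = 1/(80969 + (35 + (1026 - 66*(-44)))) = 1/(80969 + (35 + (1026 - 1*(-2904)))) = 1/(80969 + (35 + (1026 + 2904))) = 1/(80969 + (35 + 3930)) = 1/(80969 + 3965) = 1/84934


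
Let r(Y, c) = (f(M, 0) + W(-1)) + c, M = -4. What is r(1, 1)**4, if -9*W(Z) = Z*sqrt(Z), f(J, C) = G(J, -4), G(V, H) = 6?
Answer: (63 + I)**4/6561 ≈ 2397.4 + 152.41*I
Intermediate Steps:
f(J, C) = 6
W(Z) = -Z**(3/2)/9 (W(Z) = -Z*sqrt(Z)/9 = -Z**(3/2)/9)
r(Y, c) = 6 + c + I/9 (r(Y, c) = (6 - (-1)*I/9) + c = (6 + I/9) + c = 6 + c + I/9)
r(1, 1)**4 = (6 + 1 + I/9)**4 = (7 + I/9)**4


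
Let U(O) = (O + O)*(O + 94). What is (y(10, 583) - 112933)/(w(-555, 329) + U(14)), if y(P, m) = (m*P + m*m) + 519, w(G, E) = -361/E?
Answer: 15351469/198907 ≈ 77.179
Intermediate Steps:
U(O) = 2*O*(94 + O) (U(O) = (2*O)*(94 + O) = 2*O*(94 + O))
y(P, m) = 519 + m² + P*m (y(P, m) = (P*m + m²) + 519 = (m² + P*m) + 519 = 519 + m² + P*m)
(y(10, 583) - 112933)/(w(-555, 329) + U(14)) = ((519 + 583² + 10*583) - 112933)/(-361/329 + 2*14*(94 + 14)) = ((519 + 339889 + 5830) - 112933)/(-361*1/329 + 2*14*108) = (346238 - 112933)/(-361/329 + 3024) = 233305/(994535/329) = 233305*(329/994535) = 15351469/198907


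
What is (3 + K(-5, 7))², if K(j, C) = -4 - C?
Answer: 64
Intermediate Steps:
(3 + K(-5, 7))² = (3 + (-4 - 1*7))² = (3 + (-4 - 7))² = (3 - 11)² = (-8)² = 64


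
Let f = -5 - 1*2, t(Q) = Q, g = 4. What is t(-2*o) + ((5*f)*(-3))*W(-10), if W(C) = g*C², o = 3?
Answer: 41994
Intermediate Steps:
W(C) = 4*C²
f = -7 (f = -5 - 2 = -7)
t(-2*o) + ((5*f)*(-3))*W(-10) = -2*3 + ((5*(-7))*(-3))*(4*(-10)²) = -6 + (-35*(-3))*(4*100) = -6 + 105*400 = -6 + 42000 = 41994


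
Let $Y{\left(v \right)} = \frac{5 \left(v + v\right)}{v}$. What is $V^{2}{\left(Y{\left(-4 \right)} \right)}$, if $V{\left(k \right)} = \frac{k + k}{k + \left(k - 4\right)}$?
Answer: $\frac{25}{16} \approx 1.5625$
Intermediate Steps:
$Y{\left(v \right)} = 10$ ($Y{\left(v \right)} = \frac{5 \cdot 2 v}{v} = \frac{10 v}{v} = 10$)
$V{\left(k \right)} = \frac{2 k}{-4 + 2 k}$ ($V{\left(k \right)} = \frac{2 k}{k + \left(-4 + k\right)} = \frac{2 k}{-4 + 2 k}$)
$V^{2}{\left(Y{\left(-4 \right)} \right)} = \left(\frac{10}{-2 + 10}\right)^{2} = \left(\frac{10}{8}\right)^{2} = \left(10 \cdot \frac{1}{8}\right)^{2} = \left(\frac{5}{4}\right)^{2} = \frac{25}{16}$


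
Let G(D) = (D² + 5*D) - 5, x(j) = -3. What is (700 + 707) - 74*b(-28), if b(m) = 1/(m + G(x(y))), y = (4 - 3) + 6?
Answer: 54947/39 ≈ 1408.9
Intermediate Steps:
y = 7 (y = 1 + 6 = 7)
G(D) = -5 + D² + 5*D
b(m) = 1/(-11 + m) (b(m) = 1/(m + (-5 + (-3)² + 5*(-3))) = 1/(m + (-5 + 9 - 15)) = 1/(m - 11) = 1/(-11 + m))
(700 + 707) - 74*b(-28) = (700 + 707) - 74/(-11 - 28) = 1407 - 74/(-39) = 1407 - 74*(-1/39) = 1407 + 74/39 = 54947/39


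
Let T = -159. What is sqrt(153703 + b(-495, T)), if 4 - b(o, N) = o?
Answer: sqrt(154202) ≈ 392.69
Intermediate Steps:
b(o, N) = 4 - o
sqrt(153703 + b(-495, T)) = sqrt(153703 + (4 - 1*(-495))) = sqrt(153703 + (4 + 495)) = sqrt(153703 + 499) = sqrt(154202)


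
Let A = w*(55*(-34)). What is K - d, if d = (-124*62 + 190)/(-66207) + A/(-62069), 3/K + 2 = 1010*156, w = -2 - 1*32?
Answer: 589916995408333/647469204904914 ≈ 0.91111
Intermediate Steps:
w = -34 (w = -2 - 32 = -34)
K = 3/157558 (K = 3/(-2 + 1010*156) = 3/(-2 + 157560) = 3/157558 ≈ 1.9041e-5)
A = 63580 (A = -1870*(-34) = -34*(-1870) = 63580)
d = -3744047698/4109402283 (d = (-124*62 + 190)/(-66207) + 63580/(-62069) = (-7688 + 190)*(-1/66207) + 63580*(-1/62069) = -7498*(-1/66207) - 63580/62069 = 7498/66207 - 63580/62069 = -3744047698/4109402283 ≈ -0.91109)
K - d = 3/157558 - 1*(-3744047698/4109402283) = 3/157558 + 3744047698/4109402283 = 589916995408333/647469204904914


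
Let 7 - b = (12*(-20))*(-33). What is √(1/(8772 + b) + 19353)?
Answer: 2*√3570052963/859 ≈ 139.11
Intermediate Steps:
b = -7913 (b = 7 - 12*(-20)*(-33) = 7 - (-240)*(-33) = 7 - 1*7920 = 7 - 7920 = -7913)
√(1/(8772 + b) + 19353) = √(1/(8772 - 7913) + 19353) = √(1/859 + 19353) = √(16624228/859) = 2*√3570052963/859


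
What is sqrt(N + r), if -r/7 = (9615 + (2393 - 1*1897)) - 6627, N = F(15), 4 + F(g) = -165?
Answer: I*sqrt(24557) ≈ 156.71*I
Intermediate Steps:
F(g) = -169 (F(g) = -4 - 165 = -169)
N = -169
r = -24388 (r = -7*((9615 + (2393 - 1*1897)) - 6627) = -7*((9615 + (2393 - 1897)) - 6627) = -7*((9615 + 496) - 6627) = -7*(10111 - 6627) = -7*3484 = -24388)
sqrt(N + r) = sqrt(-169 - 24388) = sqrt(-24557) = I*sqrt(24557)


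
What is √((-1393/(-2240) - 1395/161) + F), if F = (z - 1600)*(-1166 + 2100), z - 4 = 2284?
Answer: √26650270010595/6440 ≈ 801.61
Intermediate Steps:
z = 2288 (z = 4 + 2284 = 2288)
F = 642592 (F = (2288 - 1600)*(-1166 + 2100) = 688*934 = 642592)
√((-1393/(-2240) - 1395/161) + F) = √((-1393/(-2240) - 1395/161) + 642592) = √((-1393*(-1/2240) - 1395*1/161) + 642592) = √((199/320 - 1395/161) + 642592) = √(-414361/51520 + 642592) = √(33105925479/51520) = √26650270010595/6440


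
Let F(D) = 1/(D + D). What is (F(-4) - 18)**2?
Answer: 21025/64 ≈ 328.52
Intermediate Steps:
F(D) = 1/(2*D)
(F(-4) - 18)**2 = ((1/2)/(-4) - 18)**2 = ((1/2)*(-1/4) - 18)**2 = (-1/8 - 18)**2 = (-145/8)**2 = 21025/64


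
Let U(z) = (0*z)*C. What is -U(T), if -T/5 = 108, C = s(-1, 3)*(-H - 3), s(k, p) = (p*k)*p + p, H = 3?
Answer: 0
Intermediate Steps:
s(k, p) = p + k*p**2 (s(k, p) = (k*p)*p + p = k*p**2 + p = p + k*p**2)
C = 36 (C = (3*(1 - 1*3))*(-1*3 - 3) = (3*(1 - 3))*(-3 - 3) = (3*(-2))*(-6) = -6*(-6) = 36)
T = -540 (T = -5*108 = -540)
U(z) = 0 (U(z) = (0*z)*36 = 0*36 = 0)
-U(T) = -1*0 = 0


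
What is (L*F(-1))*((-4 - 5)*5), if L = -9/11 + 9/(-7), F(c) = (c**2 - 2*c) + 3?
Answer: 43740/77 ≈ 568.05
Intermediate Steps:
F(c) = 3 + c**2 - 2*c
L = -162/77 (L = -9*1/11 + 9*(-1/7) = -9/11 - 9/7 = -162/77 ≈ -2.1039)
(L*F(-1))*((-4 - 5)*5) = (-162*(3 + (-1)**2 - 2*(-1))/77)*((-4 - 5)*5) = (-162*(3 + 1 + 2)/77)*(-9*5) = -162/77*6*(-45) = -972/77*(-45) = 43740/77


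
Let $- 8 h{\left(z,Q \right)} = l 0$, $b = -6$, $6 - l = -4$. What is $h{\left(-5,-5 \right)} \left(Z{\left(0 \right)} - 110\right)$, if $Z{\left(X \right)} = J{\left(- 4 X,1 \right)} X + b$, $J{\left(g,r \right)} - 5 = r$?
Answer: $0$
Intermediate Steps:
$l = 10$ ($l = 6 - -4 = 6 + 4 = 10$)
$J{\left(g,r \right)} = 5 + r$
$h{\left(z,Q \right)} = 0$ ($h{\left(z,Q \right)} = - \frac{10 \cdot 0}{8} = \left(- \frac{1}{8}\right) 0 = 0$)
$Z{\left(X \right)} = -6 + 6 X$ ($Z{\left(X \right)} = \left(5 + 1\right) X - 6 = 6 X - 6 = -6 + 6 X$)
$h{\left(-5,-5 \right)} \left(Z{\left(0 \right)} - 110\right) = 0 \left(\left(-6 + 6 \cdot 0\right) - 110\right) = 0 \left(\left(-6 + 0\right) - 110\right) = 0 \left(-6 - 110\right) = 0 \left(-116\right) = 0$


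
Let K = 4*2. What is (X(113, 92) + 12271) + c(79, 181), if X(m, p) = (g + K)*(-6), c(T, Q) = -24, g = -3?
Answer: 12217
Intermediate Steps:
K = 8
X(m, p) = -30 (X(m, p) = (-3 + 8)*(-6) = 5*(-6) = -30)
(X(113, 92) + 12271) + c(79, 181) = (-30 + 12271) - 24 = 12241 - 24 = 12217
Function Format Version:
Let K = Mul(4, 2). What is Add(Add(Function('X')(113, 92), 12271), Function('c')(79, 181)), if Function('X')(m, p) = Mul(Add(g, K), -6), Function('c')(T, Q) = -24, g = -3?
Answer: 12217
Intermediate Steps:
K = 8
Function('X')(m, p) = -30 (Function('X')(m, p) = Mul(Add(-3, 8), -6) = Mul(5, -6) = -30)
Add(Add(Function('X')(113, 92), 12271), Function('c')(79, 181)) = Add(Add(-30, 12271), -24) = Add(12241, -24) = 12217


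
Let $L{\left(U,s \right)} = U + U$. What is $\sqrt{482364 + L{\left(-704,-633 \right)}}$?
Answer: $2 \sqrt{120239} \approx 693.51$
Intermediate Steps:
$L{\left(U,s \right)} = 2 U$
$\sqrt{482364 + L{\left(-704,-633 \right)}} = \sqrt{482364 + 2 \left(-704\right)} = \sqrt{482364 - 1408} = \sqrt{480956} = 2 \sqrt{120239}$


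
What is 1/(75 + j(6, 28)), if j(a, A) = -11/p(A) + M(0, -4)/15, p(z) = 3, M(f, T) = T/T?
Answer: 5/357 ≈ 0.014006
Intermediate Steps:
M(f, T) = 1
j(a, A) = -18/5 (j(a, A) = -11/3 + 1/15 = -18/5)
1/(75 + j(6, 28)) = 1/(75 - 18/5) = 1/(357/5) = 5/357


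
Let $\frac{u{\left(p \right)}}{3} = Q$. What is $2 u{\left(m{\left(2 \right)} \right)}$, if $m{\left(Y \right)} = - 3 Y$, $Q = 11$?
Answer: $66$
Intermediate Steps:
$u{\left(p \right)} = 33$ ($u{\left(p \right)} = 3 \cdot 11 = 33$)
$2 u{\left(m{\left(2 \right)} \right)} = 2 \cdot 33 = 66$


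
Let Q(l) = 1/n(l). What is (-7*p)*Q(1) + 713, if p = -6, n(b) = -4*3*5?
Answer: 7123/10 ≈ 712.30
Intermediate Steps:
n(b) = -60 (n(b) = -12*5 = -60)
Q(l) = -1/60 (Q(l) = 1/(-60) = -1/60)
(-7*p)*Q(1) + 713 = -7*(-6)*(-1/60) + 713 = 42*(-1/60) + 713 = -7/10 + 713 = 7123/10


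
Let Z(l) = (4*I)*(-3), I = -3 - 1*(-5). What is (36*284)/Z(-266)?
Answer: -426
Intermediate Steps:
I = 2 (I = -3 + 5 = 2)
Z(l) = -24 (Z(l) = (4*2)*(-3) = 8*(-3) = -24)
(36*284)/Z(-266) = (36*284)/(-24) = 10224*(-1/24) = -426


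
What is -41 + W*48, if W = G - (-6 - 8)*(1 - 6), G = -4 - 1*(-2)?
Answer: -3497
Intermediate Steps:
G = -2 (G = -4 + 2 = -2)
W = -72 (W = -2 - (-6 - 8)*(1 - 6) = -2 - (-14)*(-5) = -2 - 1*70 = -2 - 70 = -72)
-41 + W*48 = -41 - 72*48 = -41 - 3456 = -3497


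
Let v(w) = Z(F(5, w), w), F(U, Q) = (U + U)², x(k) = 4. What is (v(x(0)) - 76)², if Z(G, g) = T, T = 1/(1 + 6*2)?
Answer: 974169/169 ≈ 5764.3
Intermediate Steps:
F(U, Q) = 4*U² (F(U, Q) = (2*U)² = 4*U²)
T = 1/13 (T = 1/(1 + 12) = 1/13 ≈ 0.076923)
Z(G, g) = 1/13
v(w) = 1/13
(v(x(0)) - 76)² = (1/13 - 76)² = (-987/13)² = 974169/169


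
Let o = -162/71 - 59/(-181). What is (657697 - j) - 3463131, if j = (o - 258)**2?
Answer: -474472594481715/165148201 ≈ -2.8730e+6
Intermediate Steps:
o = -25133/12851 (o = -162*1/71 - 59*(-1/181) = -162/71 + 59/181 = -25133/12851 ≈ -1.9557)
j = 11160216357481/165148201 (j = (-25133/12851 - 258)**2 = (-3340691/12851)**2 = 11160216357481/165148201 ≈ 67577.)
(657697 - j) - 3463131 = (657697 - 1*11160216357481/165148201) - 3463131 = (657697 - 11160216357481/165148201) - 3463131 = 97457259995616/165148201 - 3463131 = -474472594481715/165148201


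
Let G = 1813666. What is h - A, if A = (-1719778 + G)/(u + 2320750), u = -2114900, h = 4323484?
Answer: 444994543756/102925 ≈ 4.3235e+6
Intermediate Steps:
A = 46944/102925 (A = (-1719778 + 1813666)/(-2114900 + 2320750) = 93888/205850 = 93888*(1/205850) = 46944/102925 ≈ 0.45610)
h - A = 4323484 - 1*46944/102925 = 4323484 - 46944/102925 = 444994543756/102925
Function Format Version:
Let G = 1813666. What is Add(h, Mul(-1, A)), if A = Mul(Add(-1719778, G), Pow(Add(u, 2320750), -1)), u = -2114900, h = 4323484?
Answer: Rational(444994543756, 102925) ≈ 4.3235e+6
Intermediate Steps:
A = Rational(46944, 102925) (A = Mul(Add(-1719778, 1813666), Pow(Add(-2114900, 2320750), -1)) = Mul(93888, Pow(205850, -1)) = Mul(93888, Rational(1, 205850)) = Rational(46944, 102925) ≈ 0.45610)
Add(h, Mul(-1, A)) = Add(4323484, Mul(-1, Rational(46944, 102925))) = Add(4323484, Rational(-46944, 102925)) = Rational(444994543756, 102925)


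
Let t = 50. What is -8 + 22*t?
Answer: 1092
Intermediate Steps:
-8 + 22*t = -8 + 22*50 = -8 + 1100 = 1092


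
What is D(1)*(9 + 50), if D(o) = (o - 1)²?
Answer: 0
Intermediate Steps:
D(o) = (-1 + o)²
D(1)*(9 + 50) = (-1 + 1)²*(9 + 50) = 0²*59 = 0*59 = 0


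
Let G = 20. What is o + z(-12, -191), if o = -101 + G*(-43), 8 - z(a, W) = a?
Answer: -941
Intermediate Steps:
z(a, W) = 8 - a
o = -961 (o = -101 + 20*(-43) = -101 - 860 = -961)
o + z(-12, -191) = -961 + (8 - 1*(-12)) = -961 + (8 + 12) = -961 + 20 = -941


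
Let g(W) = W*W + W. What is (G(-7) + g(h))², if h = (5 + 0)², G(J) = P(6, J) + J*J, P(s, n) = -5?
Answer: 481636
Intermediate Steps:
G(J) = -5 + J² (G(J) = -5 + J*J = -5 + J²)
h = 25 (h = 5² = 25)
g(W) = W + W² (g(W) = W² + W = W + W²)
(G(-7) + g(h))² = ((-5 + (-7)²) + 25*(1 + 25))² = ((-5 + 49) + 25*26)² = (44 + 650)² = 694² = 481636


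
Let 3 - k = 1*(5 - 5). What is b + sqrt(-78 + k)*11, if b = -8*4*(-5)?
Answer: 160 + 55*I*sqrt(3) ≈ 160.0 + 95.263*I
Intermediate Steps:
k = 3 (k = 3 - (5 - 5) = 3 - 0 = 3 - 1*0 = 3 + 0 = 3)
b = 160 (b = -32*(-5) = 160)
b + sqrt(-78 + k)*11 = 160 + sqrt(-78 + 3)*11 = 160 + sqrt(-75)*11 = 160 + (5*I*sqrt(3))*11 = 160 + 55*I*sqrt(3)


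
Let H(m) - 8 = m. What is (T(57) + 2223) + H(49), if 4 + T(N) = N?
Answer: 2333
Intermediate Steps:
H(m) = 8 + m
T(N) = -4 + N
(T(57) + 2223) + H(49) = ((-4 + 57) + 2223) + (8 + 49) = (53 + 2223) + 57 = 2276 + 57 = 2333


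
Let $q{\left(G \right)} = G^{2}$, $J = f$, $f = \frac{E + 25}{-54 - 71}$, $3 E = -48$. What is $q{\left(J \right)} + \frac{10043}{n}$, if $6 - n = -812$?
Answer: $\frac{156988133}{12781250} \approx 12.283$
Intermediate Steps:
$E = -16$ ($E = \frac{1}{3} \left(-48\right) = -16$)
$n = 818$ ($n = 6 - -812 = 6 + 812 = 818$)
$f = - \frac{9}{125}$ ($f = \frac{-16 + 25}{-54 - 71} = \frac{9}{-125} = 9 \left(- \frac{1}{125}\right) = - \frac{9}{125} \approx -0.072$)
$J = - \frac{9}{125} \approx -0.072$
$q{\left(J \right)} + \frac{10043}{n} = \left(- \frac{9}{125}\right)^{2} + \frac{10043}{818} = \frac{81}{15625} + 10043 \cdot \frac{1}{818} = \frac{81}{15625} + \frac{10043}{818} = \frac{156988133}{12781250}$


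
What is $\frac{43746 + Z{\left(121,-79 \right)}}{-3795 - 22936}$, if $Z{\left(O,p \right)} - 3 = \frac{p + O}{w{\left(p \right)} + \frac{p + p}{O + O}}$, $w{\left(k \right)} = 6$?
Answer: $- \frac{28310685}{17294957} \approx -1.6369$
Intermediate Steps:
$Z{\left(O,p \right)} = 3 + \frac{O + p}{6 + \frac{p}{O}}$ ($Z{\left(O,p \right)} = 3 + \frac{p + O}{6 + \frac{p + p}{O + O}} = 3 + \frac{O + p}{6 + \frac{2 p}{2 O}} = 3 + \frac{O + p}{6 + 2 p \frac{1}{2 O}} = 3 + \frac{O + p}{6 + \frac{p}{O}}$)
$\frac{43746 + Z{\left(121,-79 \right)}}{-3795 - 22936} = \frac{43746 + \frac{121^{2} + 3 \left(-79\right) + 18 \cdot 121 + 121 \left(-79\right)}{-79 + 6 \cdot 121}}{-3795 - 22936} = \frac{43746 + \frac{14641 - 237 + 2178 - 9559}{-79 + 726}}{-3795 - 22936} = \frac{43746 + \frac{1}{647} \cdot 7023}{-26731} = \left(43746 + \frac{1}{647} \cdot 7023\right) \left(- \frac{1}{26731}\right) = \left(43746 + \frac{7023}{647}\right) \left(- \frac{1}{26731}\right) = \frac{28310685}{647} \left(- \frac{1}{26731}\right) = - \frac{28310685}{17294957}$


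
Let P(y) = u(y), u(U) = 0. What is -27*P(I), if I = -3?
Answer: 0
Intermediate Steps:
P(y) = 0
-27*P(I) = -27*0 = 0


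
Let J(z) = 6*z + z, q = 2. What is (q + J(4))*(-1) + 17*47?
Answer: 769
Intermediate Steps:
J(z) = 7*z
(q + J(4))*(-1) + 17*47 = (2 + 7*4)*(-1) + 17*47 = (2 + 28)*(-1) + 799 = 30*(-1) + 799 = -30 + 799 = 769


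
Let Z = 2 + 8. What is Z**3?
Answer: 1000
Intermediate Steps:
Z = 10
Z**3 = 10**3 = 1000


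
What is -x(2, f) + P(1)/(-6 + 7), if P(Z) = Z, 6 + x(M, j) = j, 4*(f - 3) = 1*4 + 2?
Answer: 5/2 ≈ 2.5000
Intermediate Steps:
f = 9/2 (f = 3 + (1*4 + 2)/4 = 3 + (4 + 2)/4 = 3 + (¼)*6 = 3 + 3/2 = 9/2 ≈ 4.5000)
x(M, j) = -6 + j
-x(2, f) + P(1)/(-6 + 7) = -(-6 + 9/2) + 1/(-6 + 7) = -1*(-3/2) + 1/1 = 3/2 + 1*1 = 3/2 + 1 = 5/2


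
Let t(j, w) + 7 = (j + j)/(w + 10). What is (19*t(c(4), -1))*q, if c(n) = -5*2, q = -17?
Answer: 26809/9 ≈ 2978.8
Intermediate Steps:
c(n) = -10
t(j, w) = -7 + 2*j/(10 + w) (t(j, w) = -7 + (j + j)/(w + 10) = -7 + (2*j)/(10 + w) = -7 + 2*j/(10 + w))
(19*t(c(4), -1))*q = (19*((-70 - 7*(-1) + 2*(-10))/(10 - 1)))*(-17) = (19*((-70 + 7 - 20)/9))*(-17) = (19*((⅑)*(-83)))*(-17) = (19*(-83/9))*(-17) = -1577/9*(-17) = 26809/9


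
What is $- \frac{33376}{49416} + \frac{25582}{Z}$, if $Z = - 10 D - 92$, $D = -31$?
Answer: $\frac{78555259}{673293} \approx 116.67$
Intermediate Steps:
$Z = 218$ ($Z = \left(-10\right) \left(-31\right) - 92 = 310 - 92 = 218$)
$- \frac{33376}{49416} + \frac{25582}{Z} = - \frac{33376}{49416} + \frac{25582}{218} = \left(-33376\right) \frac{1}{49416} + 25582 \cdot \frac{1}{218} = - \frac{4172}{6177} + \frac{12791}{109} = \frac{78555259}{673293}$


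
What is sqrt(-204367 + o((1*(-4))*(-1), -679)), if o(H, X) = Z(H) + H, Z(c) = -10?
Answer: I*sqrt(204373) ≈ 452.08*I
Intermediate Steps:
o(H, X) = -10 + H
sqrt(-204367 + o((1*(-4))*(-1), -679)) = sqrt(-204367 + (-10 + (1*(-4))*(-1))) = sqrt(-204367 + (-10 - 4*(-1))) = sqrt(-204367 + (-10 + 4)) = sqrt(-204367 - 6) = sqrt(-204373) = I*sqrt(204373)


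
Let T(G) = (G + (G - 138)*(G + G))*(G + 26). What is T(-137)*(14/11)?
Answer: -116881002/11 ≈ -1.0626e+7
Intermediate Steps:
T(G) = (26 + G)*(G + 2*G*(-138 + G)) (T(G) = (G + (-138 + G)*(2*G))*(26 + G) = (G + 2*G*(-138 + G))*(26 + G) = (26 + G)*(G + 2*G*(-138 + G)))
T(-137)*(14/11) = (-137*(-7150 - 223*(-137) + 2*(-137)²))*(14/11) = (-137*(-7150 + 30551 + 2*18769))*(14*(1/11)) = -137*(-7150 + 30551 + 37538)*(14/11) = -137*60939*(14/11) = -8348643*14/11 = -116881002/11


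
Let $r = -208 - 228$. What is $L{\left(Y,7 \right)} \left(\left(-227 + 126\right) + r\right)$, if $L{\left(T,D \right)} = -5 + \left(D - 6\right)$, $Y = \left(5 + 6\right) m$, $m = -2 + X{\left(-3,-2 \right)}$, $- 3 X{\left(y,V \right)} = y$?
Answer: $2148$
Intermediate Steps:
$X{\left(y,V \right)} = - \frac{y}{3}$
$m = -1$ ($m = -2 - -1 = -2 + 1 = -1$)
$Y = -11$ ($Y = \left(5 + 6\right) \left(-1\right) = 11 \left(-1\right) = -11$)
$L{\left(T,D \right)} = -11 + D$ ($L{\left(T,D \right)} = -5 + \left(-6 + D\right) = -11 + D$)
$r = -436$ ($r = -208 - 228 = -436$)
$L{\left(Y,7 \right)} \left(\left(-227 + 126\right) + r\right) = \left(-11 + 7\right) \left(\left(-227 + 126\right) - 436\right) = - 4 \left(-101 - 436\right) = \left(-4\right) \left(-537\right) = 2148$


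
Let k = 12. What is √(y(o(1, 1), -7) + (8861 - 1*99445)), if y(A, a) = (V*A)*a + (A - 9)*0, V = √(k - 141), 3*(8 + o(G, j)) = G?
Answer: √(-815256 + 483*I*√129)/3 ≈ 1.0126 + 300.97*I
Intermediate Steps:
o(G, j) = -8 + G/3
V = I*√129 (V = √(12 - 141) = √(-129) = I*√129 ≈ 11.358*I)
y(A, a) = I*A*a*√129 (y(A, a) = ((I*√129)*A)*a + (A - 9)*0 = (I*A*√129)*a + (-9 + A)*0 = I*A*a*√129 + 0 = I*A*a*√129)
√(y(o(1, 1), -7) + (8861 - 1*99445)) = √(I*(-8 + (⅓)*1)*(-7)*√129 + (8861 - 1*99445)) = √(I*(-8 + ⅓)*(-7)*√129 + (8861 - 99445)) = √(I*(-23/3)*(-7)*√129 - 90584) = √(161*I*√129/3 - 90584) = √(-90584 + 161*I*√129/3)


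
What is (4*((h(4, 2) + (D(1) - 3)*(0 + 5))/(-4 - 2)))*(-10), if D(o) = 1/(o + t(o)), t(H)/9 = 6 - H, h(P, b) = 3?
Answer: -5470/69 ≈ -79.275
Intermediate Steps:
t(H) = 54 - 9*H (t(H) = 9*(6 - H) = 54 - 9*H)
D(o) = 1/(54 - 8*o) (D(o) = 1/(o + (54 - 9*o)) = 1/(54 - 8*o))
(4*((h(4, 2) + (D(1) - 3)*(0 + 5))/(-4 - 2)))*(-10) = (4*((3 + (-1/(-54 + 8*1) - 3)*(0 + 5))/(-4 - 2)))*(-10) = (4*((3 + (-1/(-54 + 8) - 3)*5)/(-6)))*(-10) = (4*((3 + (-1/(-46) - 3)*5)*(-1/6)))*(-10) = (4*((3 + (-1*(-1/46) - 3)*5)*(-1/6)))*(-10) = (4*((3 + (1/46 - 3)*5)*(-1/6)))*(-10) = (4*((3 - 137/46*5)*(-1/6)))*(-10) = (4*((3 - 685/46)*(-1/6)))*(-10) = (4*(-547/46*(-1/6)))*(-10) = (4*(547/276))*(-10) = (547/69)*(-10) = -5470/69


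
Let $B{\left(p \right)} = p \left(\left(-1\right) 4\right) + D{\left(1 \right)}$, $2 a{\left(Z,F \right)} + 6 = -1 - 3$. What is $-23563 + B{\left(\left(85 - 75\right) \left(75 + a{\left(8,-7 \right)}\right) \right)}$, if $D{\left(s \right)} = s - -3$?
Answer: $-26359$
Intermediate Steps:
$a{\left(Z,F \right)} = -5$ ($a{\left(Z,F \right)} = -3 + \frac{-1 - 3}{2} = -3 + \frac{1}{2} \left(-4\right) = -3 - 2 = -5$)
$D{\left(s \right)} = 3 + s$ ($D{\left(s \right)} = s + 3 = 3 + s$)
$B{\left(p \right)} = 4 - 4 p$ ($B{\left(p \right)} = p \left(\left(-1\right) 4\right) + \left(3 + 1\right) = p \left(-4\right) + 4 = - 4 p + 4 = 4 - 4 p$)
$-23563 + B{\left(\left(85 - 75\right) \left(75 + a{\left(8,-7 \right)}\right) \right)} = -23563 + \left(4 - 4 \left(85 - 75\right) \left(75 - 5\right)\right) = -23563 + \left(4 - 4 \cdot 10 \cdot 70\right) = -23563 + \left(4 - 2800\right) = -23563 - 2796 = -26359$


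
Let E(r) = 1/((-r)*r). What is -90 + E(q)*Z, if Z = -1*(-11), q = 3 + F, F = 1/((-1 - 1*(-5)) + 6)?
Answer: -87590/961 ≈ -91.145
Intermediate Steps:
F = 1/10 (F = 1/((-1 + 5) + 6) = 1/(4 + 6) = 1/10 ≈ 0.10000)
q = 31/10 (q = 3 + 1/10 = 31/10 ≈ 3.1000)
Z = 11
E(r) = -1/r**2 (E(r) = 1/(-r**2) = -1/r**2)
-90 + E(q)*Z = -90 - 1/(31/10)**2*11 = -90 - 1*100/961*11 = -90 - 100/961*11 = -90 - 1100/961 = -87590/961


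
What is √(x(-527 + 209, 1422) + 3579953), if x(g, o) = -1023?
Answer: √3578930 ≈ 1891.8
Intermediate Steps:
√(x(-527 + 209, 1422) + 3579953) = √(-1023 + 3579953) = √3578930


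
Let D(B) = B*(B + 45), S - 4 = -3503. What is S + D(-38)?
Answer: -3765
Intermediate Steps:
S = -3499 (S = 4 - 3503 = -3499)
D(B) = B*(45 + B)
S + D(-38) = -3499 - 38*(45 - 38) = -3499 - 38*7 = -3499 - 266 = -3765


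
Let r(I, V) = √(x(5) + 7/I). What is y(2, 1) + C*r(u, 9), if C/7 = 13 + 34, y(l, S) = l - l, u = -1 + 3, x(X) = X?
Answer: 329*√34/2 ≈ 959.19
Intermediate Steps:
u = 2
r(I, V) = √(5 + 7/I)
y(l, S) = 0
C = 329 (C = 7*(13 + 34) = 7*47 = 329)
y(2, 1) + C*r(u, 9) = 0 + 329*√(5 + 7/2) = 0 + 329*√(17/2) = 0 + 329*(√34/2) = 0 + 329*√34/2 = 329*√34/2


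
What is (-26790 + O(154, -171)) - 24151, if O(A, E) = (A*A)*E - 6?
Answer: -4106383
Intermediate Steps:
O(A, E) = -6 + E*A**2 (O(A, E) = A**2*E - 6 = E*A**2 - 6 = -6 + E*A**2)
(-26790 + O(154, -171)) - 24151 = (-26790 + (-6 - 171*154**2)) - 24151 = (-26790 + (-6 - 171*23716)) - 24151 = (-26790 + (-6 - 4055436)) - 24151 = (-26790 - 4055442) - 24151 = -4082232 - 24151 = -4106383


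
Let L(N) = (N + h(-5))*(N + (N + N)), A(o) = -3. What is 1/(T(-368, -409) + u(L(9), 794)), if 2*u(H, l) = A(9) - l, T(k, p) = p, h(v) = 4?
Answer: -2/1615 ≈ -0.0012384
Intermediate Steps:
L(N) = 3*N*(4 + N) (L(N) = (N + 4)*(N + (N + N)) = (4 + N)*(N + 2*N) = (4 + N)*(3*N) = 3*N*(4 + N))
u(H, l) = -3/2 - l/2 (u(H, l) = (-3 - l)/2 = -3/2 - l/2)
1/(T(-368, -409) + u(L(9), 794)) = 1/(-409 + (-3/2 - ½*794)) = 1/(-409 + (-3/2 - 397)) = 1/(-409 - 797/2) = 1/(-1615/2) = -2/1615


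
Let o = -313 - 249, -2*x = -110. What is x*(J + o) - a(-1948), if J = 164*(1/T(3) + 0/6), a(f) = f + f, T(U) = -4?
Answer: -29269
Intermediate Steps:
x = 55 (x = -1/2*(-110) = 55)
o = -562
a(f) = 2*f
J = -41 (J = 164*(1/(-4) + 0/6) = 164*(1*(-1/4) + 0*(1/6)) = 164*(-1/4 + 0) = 164*(-1/4) = -41)
x*(J + o) - a(-1948) = 55*(-41 - 562) - 2*(-1948) = 55*(-603) - 1*(-3896) = -33165 + 3896 = -29269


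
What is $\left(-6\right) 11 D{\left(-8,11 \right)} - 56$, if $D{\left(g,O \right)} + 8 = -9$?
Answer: $1066$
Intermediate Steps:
$D{\left(g,O \right)} = -17$ ($D{\left(g,O \right)} = -8 - 9 = -17$)
$\left(-6\right) 11 D{\left(-8,11 \right)} - 56 = \left(-6\right) 11 \left(-17\right) - 56 = \left(-66\right) \left(-17\right) - 56 = 1122 - 56 = 1066$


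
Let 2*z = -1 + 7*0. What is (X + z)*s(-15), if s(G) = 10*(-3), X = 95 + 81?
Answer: -5265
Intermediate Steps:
X = 176
s(G) = -30
z = -1/2 (z = (-1 + 7*0)/2 = (-1 + 0)/2 = (1/2)*(-1) = -1/2 ≈ -0.50000)
(X + z)*s(-15) = (176 - 1/2)*(-30) = (351/2)*(-30) = -5265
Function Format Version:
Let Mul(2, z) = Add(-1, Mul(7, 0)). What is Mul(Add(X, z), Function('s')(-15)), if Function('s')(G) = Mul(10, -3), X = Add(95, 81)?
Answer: -5265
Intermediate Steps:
X = 176
Function('s')(G) = -30
z = Rational(-1, 2) (z = Mul(Rational(1, 2), Add(-1, Mul(7, 0))) = Mul(Rational(1, 2), Add(-1, 0)) = Mul(Rational(1, 2), -1) = Rational(-1, 2) ≈ -0.50000)
Mul(Add(X, z), Function('s')(-15)) = Mul(Add(176, Rational(-1, 2)), -30) = Mul(Rational(351, 2), -30) = -5265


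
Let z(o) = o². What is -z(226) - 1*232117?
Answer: -283193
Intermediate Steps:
-z(226) - 1*232117 = -1*226² - 1*232117 = -1*51076 - 232117 = -51076 - 232117 = -283193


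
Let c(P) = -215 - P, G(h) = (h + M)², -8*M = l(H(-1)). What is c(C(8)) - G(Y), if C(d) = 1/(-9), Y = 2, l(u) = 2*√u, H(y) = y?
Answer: -31511/144 + I ≈ -218.83 + 1.0*I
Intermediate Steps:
C(d) = -⅑
M = -I/4 (M = -√(-1)/4 = -I/4 ≈ -0.25*I)
G(h) = (h - I/4)²
c(C(8)) - G(Y) = (-215 - 1*(-⅑)) - (-I + 4*2)²/16 = (-215 + ⅑) - (-I + 8)²/16 = -1934/9 - (8 - I)²/16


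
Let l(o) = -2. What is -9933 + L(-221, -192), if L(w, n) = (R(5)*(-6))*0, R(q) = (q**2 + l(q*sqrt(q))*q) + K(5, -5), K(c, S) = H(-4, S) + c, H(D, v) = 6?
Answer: -9933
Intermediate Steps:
K(c, S) = 6 + c
R(q) = 11 + q**2 - 2*q (R(q) = (q**2 - 2*q) + (6 + 5) = (q**2 - 2*q) + 11 = 11 + q**2 - 2*q)
L(w, n) = 0 (L(w, n) = ((11 + 5**2 - 2*5)*(-6))*0 = ((11 + 25 - 10)*(-6))*0 = (26*(-6))*0 = -156*0 = 0)
-9933 + L(-221, -192) = -9933 + 0 = -9933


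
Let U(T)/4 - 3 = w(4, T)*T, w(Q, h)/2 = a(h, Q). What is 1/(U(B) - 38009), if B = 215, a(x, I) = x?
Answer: 1/331803 ≈ 3.0138e-6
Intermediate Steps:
w(Q, h) = 2*h
U(T) = 12 + 8*T² (U(T) = 12 + 4*((2*T)*T) = 12 + 4*(2*T²) = 12 + 8*T²)
1/(U(B) - 38009) = 1/((12 + 8*215²) - 38009) = 1/((12 + 8*46225) - 38009) = 1/((12 + 369800) - 38009) = 1/(369812 - 38009) = 1/331803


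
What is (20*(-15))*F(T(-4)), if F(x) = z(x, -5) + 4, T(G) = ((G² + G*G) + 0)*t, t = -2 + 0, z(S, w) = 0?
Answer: -1200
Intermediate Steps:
t = -2
T(G) = -4*G² (T(G) = ((G² + G*G) + 0)*(-2) = ((G² + G²) + 0)*(-2) = (2*G² + 0)*(-2) = (2*G²)*(-2) = -4*G²)
F(x) = 4 (F(x) = 0 + 4 = 4)
(20*(-15))*F(T(-4)) = (20*(-15))*4 = -300*4 = -1200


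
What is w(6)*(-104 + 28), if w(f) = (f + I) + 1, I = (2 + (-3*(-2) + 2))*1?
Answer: -1292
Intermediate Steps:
I = 10 (I = (2 + (6 + 2))*1 = (2 + 8)*1 = 10*1 = 10)
w(f) = 11 + f (w(f) = (f + 10) + 1 = (10 + f) + 1 = 11 + f)
w(6)*(-104 + 28) = (11 + 6)*(-104 + 28) = 17*(-76) = -1292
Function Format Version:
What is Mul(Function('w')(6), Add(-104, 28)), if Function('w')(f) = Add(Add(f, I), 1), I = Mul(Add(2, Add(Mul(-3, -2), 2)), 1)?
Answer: -1292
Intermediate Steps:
I = 10 (I = Mul(Add(2, Add(6, 2)), 1) = Mul(Add(2, 8), 1) = Mul(10, 1) = 10)
Function('w')(f) = Add(11, f) (Function('w')(f) = Add(Add(f, 10), 1) = Add(Add(10, f), 1) = Add(11, f))
Mul(Function('w')(6), Add(-104, 28)) = Mul(Add(11, 6), Add(-104, 28)) = Mul(17, -76) = -1292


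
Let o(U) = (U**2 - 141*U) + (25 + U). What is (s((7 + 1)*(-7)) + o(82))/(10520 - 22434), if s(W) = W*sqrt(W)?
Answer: 4731/11914 + 8*I*sqrt(14)/851 ≈ 0.3971 + 0.035174*I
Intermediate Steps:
o(U) = 25 + U**2 - 140*U
s(W) = W**(3/2)
(s((7 + 1)*(-7)) + o(82))/(10520 - 22434) = (((7 + 1)*(-7))**(3/2) + (25 + 82**2 - 140*82))/(10520 - 22434) = ((8*(-7))**(3/2) + (25 + 6724 - 11480))/(-11914) = ((-56)**(3/2) - 4731)*(-1/11914) = (-112*I*sqrt(14) - 4731)*(-1/11914) = (-4731 - 112*I*sqrt(14))*(-1/11914) = 4731/11914 + 8*I*sqrt(14)/851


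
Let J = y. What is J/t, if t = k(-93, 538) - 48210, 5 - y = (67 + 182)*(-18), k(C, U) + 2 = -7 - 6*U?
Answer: -4487/51447 ≈ -0.087216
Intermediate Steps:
k(C, U) = -9 - 6*U (k(C, U) = -2 + (-7 - 6*U) = -9 - 6*U)
y = 4487 (y = 5 - (67 + 182)*(-18) = 5 - 249*(-18) = 5 - 1*(-4482) = 5 + 4482 = 4487)
t = -51447 (t = (-9 - 6*538) - 48210 = (-9 - 3228) - 48210 = -3237 - 48210 = -51447)
J = 4487
J/t = 4487/(-51447) = 4487*(-1/51447) = -4487/51447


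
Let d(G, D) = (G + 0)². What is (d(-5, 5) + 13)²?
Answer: 1444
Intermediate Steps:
d(G, D) = G²
(d(-5, 5) + 13)² = ((-5)² + 13)² = (25 + 13)² = 38² = 1444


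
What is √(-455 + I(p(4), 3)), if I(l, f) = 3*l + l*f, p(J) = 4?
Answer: I*√431 ≈ 20.761*I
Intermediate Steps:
I(l, f) = 3*l + f*l
√(-455 + I(p(4), 3)) = √(-455 + 4*(3 + 3)) = √(-455 + 4*6) = √(-455 + 24) = √(-431) = I*√431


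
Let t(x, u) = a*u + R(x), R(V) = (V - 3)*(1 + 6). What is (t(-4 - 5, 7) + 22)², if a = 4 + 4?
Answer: 36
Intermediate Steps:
a = 8
R(V) = -21 + 7*V (R(V) = (-3 + V)*7 = -21 + 7*V)
t(x, u) = -21 + 7*x + 8*u (t(x, u) = 8*u + (-21 + 7*x) = -21 + 7*x + 8*u)
(t(-4 - 5, 7) + 22)² = ((-21 + 7*(-4 - 5) + 8*7) + 22)² = ((-21 + 7*(-9) + 56) + 22)² = ((-21 - 63 + 56) + 22)² = (-28 + 22)² = (-6)² = 36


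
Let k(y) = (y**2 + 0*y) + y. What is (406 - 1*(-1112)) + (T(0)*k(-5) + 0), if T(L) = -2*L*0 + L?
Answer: 1518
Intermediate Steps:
T(L) = L (T(L) = -2*0 + L = 0 + L = L)
k(y) = y + y**2 (k(y) = (y**2 + 0) + y = y**2 + y = y + y**2)
(406 - 1*(-1112)) + (T(0)*k(-5) + 0) = (406 - 1*(-1112)) + (0*(-5*(1 - 5)) + 0) = (406 + 1112) + (0*(-5*(-4)) + 0) = 1518 + (0*20 + 0) = 1518 + (0 + 0) = 1518 + 0 = 1518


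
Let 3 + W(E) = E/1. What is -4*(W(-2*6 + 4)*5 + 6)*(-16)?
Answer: -3136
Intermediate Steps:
W(E) = -3 + E (W(E) = -3 + E/1 = -3 + E*1 = -3 + E)
-4*(W(-2*6 + 4)*5 + 6)*(-16) = -4*((-3 + (-2*6 + 4))*5 + 6)*(-16) = -4*((-3 + (-12 + 4))*5 + 6)*(-16) = -4*((-3 - 8)*5 + 6)*(-16) = -4*(-11*5 + 6)*(-16) = -4*(-55 + 6)*(-16) = -4*(-49)*(-16) = 196*(-16) = -3136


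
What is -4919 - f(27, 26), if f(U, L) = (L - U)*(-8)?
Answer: -4927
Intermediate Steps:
f(U, L) = -8*L + 8*U
-4919 - f(27, 26) = -4919 - (-8*26 + 8*27) = -4919 - (-208 + 216) = -4919 - 1*8 = -4919 - 8 = -4927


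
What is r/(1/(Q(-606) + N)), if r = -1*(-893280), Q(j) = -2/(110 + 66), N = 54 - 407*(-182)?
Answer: 728387546580/11 ≈ 6.6217e+10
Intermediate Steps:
N = 74128 (N = 54 + 74074 = 74128)
Q(j) = -1/88 (Q(j) = -2/176 = (1/176)*(-2) = -1/88)
r = 893280
r/(1/(Q(-606) + N)) = 893280/(1/(-1/88 + 74128)) = 893280/(1/(6523263/88)) = 893280/(88/6523263) = 893280*(6523263/88) = 728387546580/11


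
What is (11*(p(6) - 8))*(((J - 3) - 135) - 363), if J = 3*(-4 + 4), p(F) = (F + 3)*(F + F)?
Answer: -551100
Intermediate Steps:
p(F) = 2*F*(3 + F) (p(F) = (3 + F)*(2*F) = 2*F*(3 + F))
J = 0 (J = 3*0 = 0)
(11*(p(6) - 8))*(((J - 3) - 135) - 363) = (11*(2*6*(3 + 6) - 8))*(((0 - 3) - 135) - 363) = (11*(2*6*9 - 8))*((-3 - 135) - 363) = (11*(108 - 8))*(-138 - 363) = (11*100)*(-501) = 1100*(-501) = -551100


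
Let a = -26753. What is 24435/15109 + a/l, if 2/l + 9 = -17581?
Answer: 3555036446650/15109 ≈ 2.3529e+8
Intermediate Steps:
l = -1/8795 (l = 2/(-9 - 17581) = 2/(-17590) = 2*(-1/17590) = -1/8795 ≈ -0.00011370)
24435/15109 + a/l = 24435/15109 - 26753/(-1/8795) = 24435*(1/15109) - 26753*(-8795) = 24435/15109 + 235292635 = 3555036446650/15109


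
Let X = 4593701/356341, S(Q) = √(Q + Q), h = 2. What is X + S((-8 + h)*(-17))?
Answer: 4593701/356341 + 2*√51 ≈ 27.174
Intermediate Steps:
S(Q) = √2*√Q (S(Q) = √(2*Q) = √2*√Q)
X = 4593701/356341 (X = 4593701*(1/356341) = 4593701/356341 ≈ 12.891)
X + S((-8 + h)*(-17)) = 4593701/356341 + √2*√((-8 + 2)*(-17)) = 4593701/356341 + √2*√(-6*(-17)) = 4593701/356341 + √2*√102 = 4593701/356341 + 2*√51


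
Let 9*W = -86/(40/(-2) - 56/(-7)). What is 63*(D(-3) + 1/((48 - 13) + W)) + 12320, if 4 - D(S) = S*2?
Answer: 25035752/1933 ≈ 12952.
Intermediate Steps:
D(S) = 4 - 2*S (D(S) = 4 - S*2 = 4 - 2*S)
W = 43/54 (W = (-86/(40/(-2) - 56/(-7)))/9 = (-86/(40*(-1/2) - 56*(-1/7)))/9 = (-86/(-20 + 8))/9 = (-86/(-12))/9 = (-86*(-1/12))/9 = (1/9)*(43/6) = 43/54 ≈ 0.79630)
63*(D(-3) + 1/((48 - 13) + W)) + 12320 = 63*((4 - 2*(-3)) + 1/((48 - 13) + 43/54)) + 12320 = 63*((4 + 6) + 1/(35 + 43/54)) + 12320 = 63*(10 + 1/(1933/54)) + 12320 = 63*(10 + 54/1933) + 12320 = 63*(19384/1933) + 12320 = 1221192/1933 + 12320 = 25035752/1933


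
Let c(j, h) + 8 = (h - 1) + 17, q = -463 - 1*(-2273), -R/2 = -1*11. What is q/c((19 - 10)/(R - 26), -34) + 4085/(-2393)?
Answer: -2218770/31109 ≈ -71.322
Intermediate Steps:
R = 22 (R = -(-2)*11 = -2*(-11) = 22)
q = 1810 (q = -463 + 2273 = 1810)
c(j, h) = 8 + h (c(j, h) = -8 + ((h - 1) + 17) = -8 + ((-1 + h) + 17) = -8 + (16 + h) = 8 + h)
q/c((19 - 10)/(R - 26), -34) + 4085/(-2393) = 1810/(8 - 34) + 4085/(-2393) = 1810/(-26) + 4085*(-1/2393) = 1810*(-1/26) - 4085/2393 = -905/13 - 4085/2393 = -2218770/31109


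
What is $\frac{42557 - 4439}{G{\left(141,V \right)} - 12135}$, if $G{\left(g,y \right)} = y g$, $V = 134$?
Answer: $\frac{12706}{2253} \approx 5.6396$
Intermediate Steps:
$G{\left(g,y \right)} = g y$
$\frac{42557 - 4439}{G{\left(141,V \right)} - 12135} = \frac{42557 - 4439}{141 \cdot 134 - 12135} = \frac{38118}{18894 - 12135} = \frac{38118}{6759} = 38118 \cdot \frac{1}{6759} = \frac{12706}{2253}$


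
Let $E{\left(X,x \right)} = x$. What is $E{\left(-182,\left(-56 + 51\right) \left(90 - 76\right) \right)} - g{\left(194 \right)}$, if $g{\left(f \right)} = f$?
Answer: $-264$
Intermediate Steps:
$E{\left(-182,\left(-56 + 51\right) \left(90 - 76\right) \right)} - g{\left(194 \right)} = \left(-56 + 51\right) \left(90 - 76\right) - 194 = \left(-5\right) 14 - 194 = -70 - 194 = -264$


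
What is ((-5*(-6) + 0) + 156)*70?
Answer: 13020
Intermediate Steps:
((-5*(-6) + 0) + 156)*70 = ((30 + 0) + 156)*70 = (30 + 156)*70 = 186*70 = 13020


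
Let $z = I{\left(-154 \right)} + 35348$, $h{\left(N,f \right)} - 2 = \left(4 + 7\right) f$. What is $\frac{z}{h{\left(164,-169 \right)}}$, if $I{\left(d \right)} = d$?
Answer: $- \frac{35194}{1857} \approx -18.952$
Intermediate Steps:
$h{\left(N,f \right)} = 2 + 11 f$ ($h{\left(N,f \right)} = 2 + \left(4 + 7\right) f = 2 + 11 f$)
$z = 35194$ ($z = -154 + 35348 = 35194$)
$\frac{z}{h{\left(164,-169 \right)}} = \frac{35194}{2 + 11 \left(-169\right)} = \frac{35194}{2 - 1859} = \frac{35194}{-1857} = 35194 \left(- \frac{1}{1857}\right) = - \frac{35194}{1857}$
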